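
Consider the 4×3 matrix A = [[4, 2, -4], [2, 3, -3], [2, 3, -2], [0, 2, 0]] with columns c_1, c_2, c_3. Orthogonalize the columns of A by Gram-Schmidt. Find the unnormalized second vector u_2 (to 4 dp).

q_1 = c_1/‖c_1‖ = (4, 2, 2, 0)/4.8990 = (0.8165, 0.4082, 0.4082, 0.0000).
r_{12} = q_1·c_2 = 4.0825.
u_2 = c_2 − 4.0825·q_1 = (-1.3333, 1.3333, 1.3333, 2.0000).

u_2 = (-1.3333, 1.3333, 1.3333, 2.0000)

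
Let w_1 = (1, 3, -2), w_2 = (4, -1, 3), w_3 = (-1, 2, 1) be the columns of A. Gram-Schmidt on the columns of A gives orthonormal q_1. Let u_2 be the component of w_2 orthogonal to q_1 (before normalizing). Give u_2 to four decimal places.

w_1 = (1, 3, -2); ‖w_1‖ = 3.7417, so q_1 = (0.2673, 0.8018, -0.5345).
q_1·w_2 = 0.2673·4 + 0.8018·(-1) + (-0.5345)·3 = -1.3363.
u_2 = w_2 + 1.3363·q_1 = (4.3571, 0.0714, 2.2857).

u_2 = (4.3571, 0.0714, 2.2857)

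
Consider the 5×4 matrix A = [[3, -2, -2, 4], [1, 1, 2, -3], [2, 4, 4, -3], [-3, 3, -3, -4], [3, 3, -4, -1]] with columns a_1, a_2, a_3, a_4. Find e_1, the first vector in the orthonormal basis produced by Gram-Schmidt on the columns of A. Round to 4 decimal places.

a_1 = (3, 1, 2, -3, 3); ‖a_1‖ = 5.6569, so e_1 = (0.5303, 0.1768, 0.3536, -0.5303, 0.5303).

e_1 = (0.5303, 0.1768, 0.3536, -0.5303, 0.5303)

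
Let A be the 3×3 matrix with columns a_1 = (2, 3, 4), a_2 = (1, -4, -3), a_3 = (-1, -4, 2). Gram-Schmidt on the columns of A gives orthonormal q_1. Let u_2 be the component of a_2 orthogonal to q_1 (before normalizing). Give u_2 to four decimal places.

u_2 = (2.5172, -1.7241, 0.0345)

a_1 = (2, 3, 4); ‖a_1‖ = 5.3852, so q_1 = (0.3714, 0.5571, 0.7428).
q_1·a_2 = 0.3714·1 + 0.5571·(-4) + 0.7428·(-3) = -4.0853.
u_2 = a_2 + 4.0853·q_1 = (2.5172, -1.7241, 0.0345).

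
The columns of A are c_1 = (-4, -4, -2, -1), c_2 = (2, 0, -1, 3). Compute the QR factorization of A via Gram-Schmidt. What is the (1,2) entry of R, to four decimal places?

c_1 = (-4, -4, -2, -1); ‖c_1‖ = 6.0828, so e_1 = (-0.6576, -0.6576, -0.3288, -0.1644).
r_{12} = e_1·c_2 = -1.4796.

r_{12} = -1.4796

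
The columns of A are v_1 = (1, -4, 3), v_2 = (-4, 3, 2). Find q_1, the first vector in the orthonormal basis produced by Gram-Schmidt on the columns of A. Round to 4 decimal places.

q_1 = v_1/‖v_1‖ = (1, -4, 3)/5.0990 = (0.1961, -0.7845, 0.5883).

q_1 = (0.1961, -0.7845, 0.5883)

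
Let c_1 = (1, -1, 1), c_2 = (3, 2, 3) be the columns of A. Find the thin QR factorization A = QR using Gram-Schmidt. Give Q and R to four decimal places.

Q = [[0.5774, 0.4082], [-0.5774, 0.8165], [0.5774, 0.4082]], R = [[1.7321, 2.3094], [0.0000, 4.0825]]

c_1 = (1, -1, 1); ‖c_1‖ = 1.7321, so q_1 = (0.5774, -0.5774, 0.5774).
q_1·c_2 = 0.5774·3 + (-0.5774)·2 + 0.5774·3 = 2.3094.
u_2 = c_2 − 2.3094·q_1 = (1.6667, 3.3333, 1.6667).
‖u_2‖ = 4.0825, so q_2 = (0.4082, 0.8165, 0.4082).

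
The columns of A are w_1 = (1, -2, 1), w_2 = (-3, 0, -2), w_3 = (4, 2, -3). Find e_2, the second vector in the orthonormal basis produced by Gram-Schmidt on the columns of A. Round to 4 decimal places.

e_2 = (-0.7290, -0.5608, -0.3925)

w_1 = (1, -2, 1); ‖w_1‖ = 2.4495, so e_1 = (0.4082, -0.8165, 0.4082).
e_1·w_2 = 0.4082·(-3) + (-0.8165)·0 + 0.4082·(-2) = -2.0412.
u_2 = w_2 + 2.0412·e_1 = (-2.1667, -1.6667, -1.1667).
‖u_2‖ = 2.9721, so e_2 = (-0.7290, -0.5608, -0.3925).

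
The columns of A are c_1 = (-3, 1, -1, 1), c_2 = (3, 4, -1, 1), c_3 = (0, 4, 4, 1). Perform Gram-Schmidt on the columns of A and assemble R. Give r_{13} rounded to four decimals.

e_1 = c_1/‖c_1‖ = (-3, 1, -1, 1)/3.4641 = (-0.8660, 0.2887, -0.2887, 0.2887).
r_{13} = e_1·c_3 = 0.2887.

r_{13} = 0.2887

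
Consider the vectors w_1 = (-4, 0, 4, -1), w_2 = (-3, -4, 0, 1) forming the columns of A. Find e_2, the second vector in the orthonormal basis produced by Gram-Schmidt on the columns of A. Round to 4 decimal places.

e_1 = w_1/‖w_1‖ = (-4, 0, 4, -1)/5.7446 = (-0.6963, 0.0000, 0.6963, -0.1741).
r_{12} = e_1·w_2 = 1.9149.
u_2 = w_2 − 1.9149·e_1 = (-1.6667, -4.0000, -1.3333, 1.3333).
‖u_2‖ = 4.7258, so e_2 = (-0.3527, -0.8464, -0.2821, 0.2821).

e_2 = (-0.3527, -0.8464, -0.2821, 0.2821)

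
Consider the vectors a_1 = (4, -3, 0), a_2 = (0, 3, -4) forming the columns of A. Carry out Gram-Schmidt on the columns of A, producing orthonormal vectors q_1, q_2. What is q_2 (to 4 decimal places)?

q_2 = (0.3087, 0.4116, -0.8575)

a_1 = (4, -3, 0); ‖a_1‖ = 5.0000, so q_1 = (0.8000, -0.6000, 0.0000).
q_1·a_2 = 0.8000·0 + (-0.6000)·3 + 0.0000·(-4) = -1.8000.
u_2 = a_2 + 1.8000·q_1 = (1.4400, 1.9200, -4.0000).
‖u_2‖ = 4.6648, so q_2 = (0.3087, 0.4116, -0.8575).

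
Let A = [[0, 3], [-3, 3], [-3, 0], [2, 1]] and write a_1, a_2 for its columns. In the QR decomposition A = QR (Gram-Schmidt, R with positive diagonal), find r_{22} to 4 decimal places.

q_1 = a_1/‖a_1‖ = (0, -3, -3, 2)/4.6904 = (0.0000, -0.6396, -0.6396, 0.4264).
r_{12} = q_1·a_2 = -1.4924.
u_2 = a_2 + 1.4924·q_1 = (3.0000, 2.0455, -0.9545, 1.6364).
r_{22} = ‖u_2‖ = 4.0955.

r_{22} = 4.0955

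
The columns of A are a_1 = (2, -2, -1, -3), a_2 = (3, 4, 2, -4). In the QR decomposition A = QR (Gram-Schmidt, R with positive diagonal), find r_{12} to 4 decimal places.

q_1 = a_1/‖a_1‖ = (2, -2, -1, -3)/4.2426 = (0.4714, -0.4714, -0.2357, -0.7071).
r_{12} = q_1·a_2 = 1.8856.

r_{12} = 1.8856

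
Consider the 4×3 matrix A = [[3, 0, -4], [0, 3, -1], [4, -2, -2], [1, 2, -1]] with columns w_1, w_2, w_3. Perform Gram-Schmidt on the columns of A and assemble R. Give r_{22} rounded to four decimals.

r_{22} = 3.9516

w_1 = (3, 0, 4, 1); ‖w_1‖ = 5.0990, so q_1 = (0.5883, 0.0000, 0.7845, 0.1961).
q_1·w_2 = 0.5883·0 + 0.0000·3 + 0.7845·(-2) + 0.1961·2 = -1.1767.
u_2 = w_2 + 1.1767·q_1 = (0.6923, 3.0000, -1.0769, 2.2308).
r_{22} = ‖u_2‖ = 3.9516.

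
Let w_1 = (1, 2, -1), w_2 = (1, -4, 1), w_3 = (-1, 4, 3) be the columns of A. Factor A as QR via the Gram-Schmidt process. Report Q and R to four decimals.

e_1 = w_1/‖w_1‖ = (1, 2, -1)/2.4495 = (0.4082, 0.8165, -0.4082).
r_{12} = e_1·w_2 = -3.2660.
u_2 = w_2 + 3.2660·e_1 = (2.3333, -1.3333, -0.3333).
‖u_2‖ = 2.7080, so e_2 = (0.8616, -0.4924, -0.1231).
r_{13} = e_1·w_3 = 1.6330; r_{23} = e_2·w_3 = -3.2004.
u_3 = w_3 − 1.6330·e_1 + 3.2004·e_2 = (1.0909, 1.0909, 3.2727).
‖u_3‖ = 3.6181, so e_3 = (0.3015, 0.3015, 0.9045).

Q = [[0.4082, 0.8616, 0.3015], [0.8165, -0.4924, 0.3015], [-0.4082, -0.1231, 0.9045]], R = [[2.4495, -3.2660, 1.6330], [0.0000, 2.7080, -3.2004], [0.0000, 0.0000, 3.6181]]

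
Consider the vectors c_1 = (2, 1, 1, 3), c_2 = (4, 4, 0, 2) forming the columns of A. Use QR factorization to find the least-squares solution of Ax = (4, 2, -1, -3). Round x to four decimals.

x = (-1.5000, 1.2500)

c_1 = (2, 1, 1, 3); ‖c_1‖ = 3.8730, so q_1 = (0.5164, 0.2582, 0.2582, 0.7746).
q_1·c_2 = 0.5164·4 + 0.2582·4 + 0.2582·0 + 0.7746·2 = 4.6476.
u_2 = c_2 − 4.6476·q_1 = (1.6000, 2.8000, -1.2000, -1.6000).
‖u_2‖ = 3.7947, so q_2 = (0.4216, 0.7379, -0.3162, -0.4216).
Qᵀb = (0.0000, 4.7434).
Back-substitute: x_2 = 4.7434/3.7947 = 1.2500.
x_1 = (0.0000 − 4.6476·1.2500)/3.8730 = -1.5000.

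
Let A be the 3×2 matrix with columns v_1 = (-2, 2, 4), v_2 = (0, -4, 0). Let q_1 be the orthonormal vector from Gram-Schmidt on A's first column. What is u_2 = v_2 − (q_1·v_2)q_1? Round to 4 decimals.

v_1 = (-2, 2, 4); ‖v_1‖ = 4.8990, so q_1 = (-0.4082, 0.4082, 0.8165).
q_1·v_2 = (-0.4082)·0 + 0.4082·(-4) + 0.8165·0 = -1.6330.
u_2 = v_2 + 1.6330·q_1 = (-0.6667, -3.3333, 1.3333).

u_2 = (-0.6667, -3.3333, 1.3333)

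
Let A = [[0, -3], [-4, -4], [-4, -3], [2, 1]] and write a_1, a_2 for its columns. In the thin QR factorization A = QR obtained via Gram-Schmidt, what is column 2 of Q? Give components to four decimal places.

q_1 = a_1/‖a_1‖ = (0, -4, -4, 2)/6.0000 = (0.0000, -0.6667, -0.6667, 0.3333).
r_{12} = q_1·a_2 = 5.0000.
u_2 = a_2 − 5.0000·q_1 = (-3.0000, -0.6667, 0.3333, -0.6667).
‖u_2‖ = 3.1623, so q_2 = (-0.9487, -0.2108, 0.1054, -0.2108).

q_2 = (-0.9487, -0.2108, 0.1054, -0.2108)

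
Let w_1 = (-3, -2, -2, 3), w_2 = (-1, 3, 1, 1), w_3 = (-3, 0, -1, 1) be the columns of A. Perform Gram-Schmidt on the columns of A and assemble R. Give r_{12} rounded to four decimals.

w_1 = (-3, -2, -2, 3); ‖w_1‖ = 5.0990, so q_1 = (-0.5883, -0.3922, -0.3922, 0.5883).
r_{12} = q_1·w_2 = -0.3922.

r_{12} = -0.3922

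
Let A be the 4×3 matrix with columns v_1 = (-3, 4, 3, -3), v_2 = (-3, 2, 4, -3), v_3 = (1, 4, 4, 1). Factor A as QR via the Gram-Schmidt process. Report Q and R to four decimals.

v_1 = (-3, 4, 3, -3); ‖v_1‖ = 6.5574, so q_1 = (-0.4575, 0.6100, 0.4575, -0.4575).
q_1·v_2 = (-0.4575)·(-3) + 0.6100·2 + 0.4575·4 + (-0.4575)·(-3) = 5.7949.
u_2 = v_2 − 5.7949·q_1 = (-0.3488, -1.5349, 1.3488, -0.3488).
‖u_2‖ = 2.1020, so q_2 = (-0.1660, -0.7302, 0.6417, -0.1660).
q_1·v_3 = (-0.4575)·1 + 0.6100·4 + 0.4575·4 + (-0.4575)·1 = 3.3550; q_2·v_3 = (-0.1660)·1 + (-0.7302)·4 + 0.6417·4 + (-0.1660)·1 = -0.6859.
u_3 = v_3 − 3.3550·q_1 + 0.6859·q_2 = (2.4211, 1.4526, 2.9053, 2.4211).
‖u_3‖ = 4.7195, so q_3 = (0.5130, 0.3078, 0.6156, 0.5130).

Q = [[-0.4575, -0.1660, 0.5130], [0.6100, -0.7302, 0.3078], [0.4575, 0.6417, 0.6156], [-0.4575, -0.1660, 0.5130]], R = [[6.5574, 5.7949, 3.3550], [0.0000, 2.1020, -0.6859], [0.0000, 0.0000, 4.7195]]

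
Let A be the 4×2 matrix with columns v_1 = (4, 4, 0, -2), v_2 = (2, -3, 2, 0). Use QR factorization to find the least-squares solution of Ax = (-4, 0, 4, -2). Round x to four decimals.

e_1 = v_1/‖v_1‖ = (4, 4, 0, -2)/6.0000 = (0.6667, 0.6667, 0.0000, -0.3333).
r_{12} = e_1·v_2 = -0.6667.
u_2 = v_2 + 0.6667·e_1 = (2.4444, -2.5556, 2.0000, -0.2222).
‖u_2‖ = 4.0689, so e_2 = (0.6008, -0.6281, 0.4915, -0.0546).
Qᵀb = (-2.0000, -0.3277).
Back-substitute: x_2 = -0.3277/4.0689 = -0.0805.
x_1 = (-2.0000 + 0.6667·(-0.0805))/6.0000 = -0.3423.

x = (-0.3423, -0.0805)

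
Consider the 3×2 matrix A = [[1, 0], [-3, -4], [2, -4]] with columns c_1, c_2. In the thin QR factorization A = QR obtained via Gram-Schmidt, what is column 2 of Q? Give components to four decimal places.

e_2 = (-0.0514, -0.5658, -0.8230)

e_1 = c_1/‖c_1‖ = (1, -3, 2)/3.7417 = (0.2673, -0.8018, 0.5345).
r_{12} = e_1·c_2 = 1.0690.
u_2 = c_2 − 1.0690·e_1 = (-0.2857, -3.1429, -4.5714).
‖u_2‖ = 5.5549, so e_2 = (-0.0514, -0.5658, -0.8230).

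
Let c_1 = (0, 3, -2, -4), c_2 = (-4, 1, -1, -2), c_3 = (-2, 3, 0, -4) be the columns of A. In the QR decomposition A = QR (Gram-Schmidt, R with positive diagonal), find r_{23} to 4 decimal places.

r_{23} = 1.9379

c_1 = (0, 3, -2, -4); ‖c_1‖ = 5.3852, so e_1 = (0.0000, 0.5571, -0.3714, -0.7428).
e_1·c_2 = 0.0000·(-4) + 0.5571·1 + (-0.3714)·(-1) + (-0.7428)·(-2) = 2.4140.
u_2 = c_2 − 2.4140·e_1 = (-4.0000, -0.3448, -0.1034, -0.2069).
‖u_2‖ = 4.0215, so e_2 = (-0.9947, -0.0857, -0.0257, -0.0514).
r_{23} = e_2·c_3 = 1.9379.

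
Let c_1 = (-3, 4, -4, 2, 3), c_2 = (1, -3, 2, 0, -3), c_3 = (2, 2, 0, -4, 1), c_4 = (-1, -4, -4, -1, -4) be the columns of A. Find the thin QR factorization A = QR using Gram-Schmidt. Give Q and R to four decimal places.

c_1 = (-3, 4, -4, 2, 3); ‖c_1‖ = 7.3485, so q_1 = (-0.4082, 0.5443, -0.5443, 0.2722, 0.4082).
q_1·c_2 = (-0.4082)·1 + 0.5443·(-3) + (-0.5443)·2 + 0.2722·0 + 0.4082·(-3) = -4.3546.
u_2 = c_2 + 4.3546·q_1 = (-0.7778, -0.6296, -0.3704, 1.1852, -1.2222).
‖u_2‖ = 2.0092, so q_2 = (-0.3871, -0.3134, -0.1843, 0.5899, -0.6083).
q_1·c_3 = (-0.4082)·2 + 0.5443·2 + (-0.5443)·0 + 0.2722·(-4) + 0.4082·1 = -0.4082; q_2·c_3 = (-0.3871)·2 + (-0.3134)·2 + (-0.1843)·0 + 0.5899·(-4) + (-0.6083)·1 = -4.3687.
u_3 = c_3 + 0.4082·q_1 + 4.3687·q_2 = (0.1422, 0.8532, -1.0275, -1.3119, -1.4908).
‖u_3‖ = 2.3974, so q_3 = (0.0593, 0.3559, -0.4286, -0.5472, -0.6218).
q_1·c_4 = (-0.4082)·(-1) + 0.5443·(-4) + (-0.5443)·(-4) + 0.2722·(-1) + 0.4082·(-4) = -1.4969; q_2·c_4 = (-0.3871)·(-1) + (-0.3134)·(-4) + (-0.1843)·(-4) + 0.5899·(-1) + (-0.6083)·(-4) = 4.2212; q_3·c_4 = 0.0593·(-1) + 0.3559·(-4) + (-0.4286)·(-4) + (-0.5472)·(-1) + (-0.6218)·(-4) = 3.2661.
u_4 = c_4 + 1.4969·q_1 − 4.2212·q_2 − 3.2661·q_3 = (-0.1708, -3.0247, -2.6369, -1.2953, 1.2099).
‖u_4‖ = 4.3901, so q_4 = (-0.0389, -0.6890, -0.6006, -0.2950, 0.2756).

Q = [[-0.4082, -0.3871, 0.0593, -0.0389], [0.5443, -0.3134, 0.3559, -0.6890], [-0.5443, -0.1843, -0.4286, -0.6006], [0.2722, 0.5899, -0.5472, -0.2950], [0.4082, -0.6083, -0.6218, 0.2756]], R = [[7.3485, -4.3546, -0.4082, -1.4969], [0.0000, 2.0092, -4.3687, 4.2212], [0.0000, 0.0000, 2.3974, 3.2661], [0.0000, 0.0000, 0.0000, 4.3901]]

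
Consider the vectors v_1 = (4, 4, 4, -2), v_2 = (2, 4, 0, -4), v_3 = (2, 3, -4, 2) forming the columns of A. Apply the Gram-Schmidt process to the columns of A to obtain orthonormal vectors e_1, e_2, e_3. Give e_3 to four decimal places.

v_1 = (4, 4, 4, -2); ‖v_1‖ = 7.2111, so e_1 = (0.5547, 0.5547, 0.5547, -0.2774).
e_1·v_2 = 0.5547·2 + 0.5547·4 + 0.5547·0 + (-0.2774)·(-4) = 4.4376.
u_2 = v_2 − 4.4376·e_1 = (-0.4615, 1.5385, -2.4615, -2.7692).
‖u_2‖ = 4.0383, so e_2 = (-0.1143, 0.3810, -0.6096, -0.6857).
e_1·v_3 = 0.5547·2 + 0.5547·3 + 0.5547·(-4) + (-0.2774)·2 = 0.0000; e_2·v_3 = (-0.1143)·2 + 0.3810·3 + (-0.6096)·(-4) + (-0.6857)·2 = 1.9810.
u_3 = v_3 − 0.0000·e_1 − 1.9810·e_2 = (2.2264, 2.2453, -2.7925, 3.3585).
‖u_3‖ = 5.3922, so e_3 = (0.4129, 0.4164, -0.5179, 0.6228).

e_3 = (0.4129, 0.4164, -0.5179, 0.6228)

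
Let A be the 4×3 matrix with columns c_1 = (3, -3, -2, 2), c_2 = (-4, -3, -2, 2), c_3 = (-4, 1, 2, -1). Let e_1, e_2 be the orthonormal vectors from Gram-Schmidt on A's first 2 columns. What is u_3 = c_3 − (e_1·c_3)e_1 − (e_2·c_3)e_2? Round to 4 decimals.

c_1 = (3, -3, -2, 2); ‖c_1‖ = 5.0990, so e_1 = (0.5883, -0.5883, -0.3922, 0.3922).
e_1·c_2 = 0.5883·(-4) + (-0.5883)·(-3) + (-0.3922)·(-2) + 0.3922·2 = 0.9806.
u_2 = c_2 − 0.9806·e_1 = (-4.5769, -2.4231, -1.6154, 1.6154).
‖u_2‖ = 5.6603, so e_2 = (-0.8086, -0.4281, -0.2854, 0.2854).
e_1·c_3 = 0.5883·(-4) + (-0.5883)·1 + (-0.3922)·2 + 0.3922·(-1) = -4.1184; e_2·c_3 = (-0.8086)·(-4) + (-0.4281)·1 + (-0.2854)·2 + 0.2854·(-1) = 1.9502.
u_3 = c_3 + 4.1184·e_1 − 1.9502·e_2 = (0.0000, -0.5882, 0.9412, 0.0588).

u_3 = (0.0000, -0.5882, 0.9412, 0.0588)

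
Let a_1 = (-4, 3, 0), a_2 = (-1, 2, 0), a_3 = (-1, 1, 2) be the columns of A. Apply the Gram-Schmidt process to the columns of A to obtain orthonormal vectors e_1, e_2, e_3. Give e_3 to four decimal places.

a_1 = (-4, 3, 0); ‖a_1‖ = 5.0000, so e_1 = (-0.8000, 0.6000, 0.0000).
e_1·a_2 = (-0.8000)·(-1) + 0.6000·2 + 0.0000·0 = 2.0000.
u_2 = a_2 − 2.0000·e_1 = (0.6000, 0.8000, 0.0000).
‖u_2‖ = 1.0000, so e_2 = (0.6000, 0.8000, 0.0000).
e_1·a_3 = (-0.8000)·(-1) + 0.6000·1 + 0.0000·2 = 1.4000; e_2·a_3 = 0.6000·(-1) + 0.8000·1 + 0.0000·2 = 0.2000.
u_3 = a_3 − 1.4000·e_1 − 0.2000·e_2 = (0.0000, 0.0000, 2.0000).
‖u_3‖ = 2.0000, so e_3 = (0.0000, 0.0000, 1.0000).

e_3 = (0.0000, 0.0000, 1.0000)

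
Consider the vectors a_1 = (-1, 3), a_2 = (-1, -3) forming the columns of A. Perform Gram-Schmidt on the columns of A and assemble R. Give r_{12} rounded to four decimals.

a_1 = (-1, 3); ‖a_1‖ = 3.1623, so e_1 = (-0.3162, 0.9487).
r_{12} = e_1·a_2 = -2.5298.

r_{12} = -2.5298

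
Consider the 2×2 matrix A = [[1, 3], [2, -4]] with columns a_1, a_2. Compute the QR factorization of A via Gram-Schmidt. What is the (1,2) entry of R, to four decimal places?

a_1 = (1, 2); ‖a_1‖ = 2.2361, so e_1 = (0.4472, 0.8944).
r_{12} = e_1·a_2 = -2.2361.

r_{12} = -2.2361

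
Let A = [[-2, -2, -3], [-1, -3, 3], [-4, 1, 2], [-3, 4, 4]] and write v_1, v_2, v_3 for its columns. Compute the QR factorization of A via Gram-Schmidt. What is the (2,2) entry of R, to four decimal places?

v_1 = (-2, -1, -4, -3); ‖v_1‖ = 5.4772, so q_1 = (-0.3651, -0.1826, -0.7303, -0.5477).
q_1·v_2 = (-0.3651)·(-2) + (-0.1826)·(-3) + (-0.7303)·1 + (-0.5477)·4 = -1.6432.
u_2 = v_2 + 1.6432·q_1 = (-2.6000, -3.3000, -0.2000, 3.1000).
r_{22} = ‖u_2‖ = 5.2249.

r_{22} = 5.2249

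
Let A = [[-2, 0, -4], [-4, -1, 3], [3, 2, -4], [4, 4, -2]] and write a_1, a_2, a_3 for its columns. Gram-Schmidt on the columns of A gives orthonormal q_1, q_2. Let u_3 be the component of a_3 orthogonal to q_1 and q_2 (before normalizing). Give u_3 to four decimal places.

a_1 = (-2, -4, 3, 4); ‖a_1‖ = 6.7082, so q_1 = (-0.2981, -0.5963, 0.4472, 0.5963).
q_1·a_2 = (-0.2981)·0 + (-0.5963)·(-1) + 0.4472·2 + 0.5963·4 = 3.8759.
u_2 = a_2 − 3.8759·q_1 = (1.1556, 1.3111, 0.2667, 1.6889).
‖u_2‖ = 2.4449, so q_2 = (0.4726, 0.5363, 0.1091, 0.6908).
q_1·a_3 = (-0.2981)·(-4) + (-0.5963)·3 + 0.4472·(-4) + 0.5963·(-2) = -3.5777; q_2·a_3 = 0.4726·(-4) + 0.5363·3 + 0.1091·(-4) + 0.6908·(-2) = -2.0996.
u_3 = a_3 + 3.5777·q_1 + 2.0996·q_2 = (-4.0743, 1.9926, -2.1710, 1.5836).

u_3 = (-4.0743, 1.9926, -2.1710, 1.5836)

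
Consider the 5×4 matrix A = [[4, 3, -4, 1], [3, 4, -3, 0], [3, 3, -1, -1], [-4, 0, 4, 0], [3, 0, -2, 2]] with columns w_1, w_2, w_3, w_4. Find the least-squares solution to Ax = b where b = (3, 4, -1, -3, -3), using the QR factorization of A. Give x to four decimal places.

x = (-2.1087, 0.4257, -2.8560, -1.2052)

q_1 = w_1/‖w_1‖ = (4, 3, 3, -4, 3)/7.6811 = (0.5208, 0.3906, 0.3906, -0.5208, 0.3906).
r_{12} = q_1·w_2 = 4.2962.
u_2 = w_2 − 4.2962·q_1 = (0.7627, 2.3220, 1.3220, 2.2373, -1.6780).
‖u_2‖ = 3.9424, so q_2 = (0.1935, 0.5890, 0.3353, 0.5675, -0.4256).
r_{13} = q_1·w_3 = -6.5094; r_{23} = q_2·w_3 = 0.2451.
u_3 = w_3 + 6.5094·q_1 − 0.2451·q_2 = (-0.6576, -0.6020, 1.4602, 0.4711, 0.6467).
‖u_3‖ = 1.8887, so q_3 = (-0.3482, -0.3187, 0.7731, 0.2494, 0.3424).
r_{14} = q_1·w_4 = 0.9113; r_{24} = q_2·w_4 = -0.9931; r_{34} = q_3·w_4 = -0.4365.
u_4 = w_4 − 0.9113·q_1 + 0.9931·q_2 + 0.4365·q_3 = (0.5656, 0.0899, -0.6854, 1.1470, 1.3708).
‖u_4‖ = 1.9982, so q_4 = (0.2830, 0.0450, -0.3430, 0.5741, 0.6860).
Qᵀb = (3.1245, 2.1754, -4.8680, -2.4082).
Back-substitute: x_4 = -2.4082/1.9982 = -1.2052.
x_3 = (-4.8680 + 0.4365·(-1.2052))/1.8887 = -2.8560.
x_2 = (2.1754 − 0.2451·(-2.8560) + 0.9931·(-1.2052))/3.9424 = 0.4257.
x_1 = (3.1245 − 4.2962·0.4257 + 6.5094·(-2.8560) − 0.9113·(-1.2052))/7.6811 = -2.1087.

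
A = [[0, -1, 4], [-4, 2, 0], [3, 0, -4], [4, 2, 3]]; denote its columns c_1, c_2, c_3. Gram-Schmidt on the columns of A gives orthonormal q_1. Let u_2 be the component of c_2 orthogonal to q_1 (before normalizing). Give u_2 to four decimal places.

u_2 = (-1.0000, 2.0000, 0.0000, 2.0000)

c_1 = (0, -4, 3, 4); ‖c_1‖ = 6.4031, so q_1 = (0.0000, -0.6247, 0.4685, 0.6247).
q_1·c_2 = 0.0000·(-1) + (-0.6247)·2 + 0.4685·0 + 0.6247·2 = 0.0000.
u_2 = c_2 + 0.0000·q_1 = (-1.0000, 2.0000, 0.0000, 2.0000).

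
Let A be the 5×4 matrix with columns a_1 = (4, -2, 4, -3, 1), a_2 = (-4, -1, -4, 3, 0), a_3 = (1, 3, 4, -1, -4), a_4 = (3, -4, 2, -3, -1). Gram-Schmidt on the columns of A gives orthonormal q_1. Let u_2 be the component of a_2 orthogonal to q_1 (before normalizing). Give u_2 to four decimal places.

a_1 = (4, -2, 4, -3, 1); ‖a_1‖ = 6.7823, so q_1 = (0.5898, -0.2949, 0.5898, -0.4423, 0.1474).
q_1·a_2 = 0.5898·(-4) + (-0.2949)·(-1) + 0.5898·(-4) + (-0.4423)·3 + 0.1474·0 = -5.7502.
u_2 = a_2 + 5.7502·q_1 = (-0.6087, -2.6957, -0.6087, 0.4565, 0.8478).

u_2 = (-0.6087, -2.6957, -0.6087, 0.4565, 0.8478)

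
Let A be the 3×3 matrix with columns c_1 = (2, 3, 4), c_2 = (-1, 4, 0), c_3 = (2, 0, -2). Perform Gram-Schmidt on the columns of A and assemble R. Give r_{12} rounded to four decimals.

e_1 = c_1/‖c_1‖ = (2, 3, 4)/5.3852 = (0.3714, 0.5571, 0.7428).
r_{12} = e_1·c_2 = 1.8570.

r_{12} = 1.8570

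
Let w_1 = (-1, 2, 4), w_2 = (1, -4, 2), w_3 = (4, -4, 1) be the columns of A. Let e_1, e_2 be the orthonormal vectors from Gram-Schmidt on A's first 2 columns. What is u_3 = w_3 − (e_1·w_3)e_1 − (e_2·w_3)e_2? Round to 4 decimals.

u_3 = (2.6364, 0.7909, 0.2636)

w_1 = (-1, 2, 4); ‖w_1‖ = 4.5826, so e_1 = (-0.2182, 0.4364, 0.8729).
e_1·w_2 = (-0.2182)·1 + 0.4364·(-4) + 0.8729·2 = -0.2182.
u_2 = w_2 + 0.2182·e_1 = (0.9524, -3.9048, 2.1905).
‖u_2‖ = 4.5774, so e_2 = (0.2081, -0.8531, 0.4785).
e_1·w_3 = (-0.2182)·4 + 0.4364·(-4) + 0.8729·1 = -1.7457; e_2·w_3 = 0.2081·4 + (-0.8531)·(-4) + 0.4785·1 = 4.7230.
u_3 = w_3 + 1.7457·e_1 − 4.7230·e_2 = (2.6364, 0.7909, 0.2636).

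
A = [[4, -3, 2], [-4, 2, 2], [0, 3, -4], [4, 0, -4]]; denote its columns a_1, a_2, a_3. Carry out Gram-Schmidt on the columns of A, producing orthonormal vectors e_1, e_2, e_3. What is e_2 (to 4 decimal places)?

e_2 = (-0.3607, 0.0902, 0.8115, 0.4508)

a_1 = (4, -4, 0, 4); ‖a_1‖ = 6.9282, so e_1 = (0.5774, -0.5774, 0.0000, 0.5774).
e_1·a_2 = 0.5774·(-3) + (-0.5774)·2 + 0.0000·3 + 0.5774·0 = -2.8868.
u_2 = a_2 + 2.8868·e_1 = (-1.3333, 0.3333, 3.0000, 1.6667).
‖u_2‖ = 3.6968, so e_2 = (-0.3607, 0.0902, 0.8115, 0.4508).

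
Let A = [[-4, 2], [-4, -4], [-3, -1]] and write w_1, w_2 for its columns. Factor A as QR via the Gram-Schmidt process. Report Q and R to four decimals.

w_1 = (-4, -4, -3); ‖w_1‖ = 6.4031, so e_1 = (-0.6247, -0.6247, -0.4685).
e_1·w_2 = (-0.6247)·2 + (-0.6247)·(-4) + (-0.4685)·(-1) = 1.7179.
u_2 = w_2 − 1.7179·e_1 = (3.0732, -2.9268, -0.1951).
‖u_2‖ = 4.2484, so e_2 = (0.7234, -0.6889, -0.0459).

Q = [[-0.6247, 0.7234], [-0.6247, -0.6889], [-0.4685, -0.0459]], R = [[6.4031, 1.7179], [0.0000, 4.2484]]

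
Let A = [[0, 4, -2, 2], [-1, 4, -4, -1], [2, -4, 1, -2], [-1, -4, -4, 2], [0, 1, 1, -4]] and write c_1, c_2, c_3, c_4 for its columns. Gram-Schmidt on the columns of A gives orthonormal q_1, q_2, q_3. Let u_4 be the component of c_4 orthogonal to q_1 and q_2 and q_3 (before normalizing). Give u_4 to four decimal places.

q_1 = c_1/‖c_1‖ = (0, -1, 2, -1, 0)/2.4495 = (0.0000, -0.4082, 0.8165, -0.4082, 0.0000).
r_{12} = q_1·c_2 = -3.2660.
u_2 = c_2 + 3.2660·q_1 = (4.0000, 2.6667, -1.3333, -5.3333, 1.0000).
‖u_2‖ = 7.3711, so q_2 = (0.5427, 0.3618, -0.1809, -0.7235, 0.1357).
r_{13} = q_1·c_3 = 4.0825; r_{23} = q_2·c_3 = 0.3166.
u_3 = c_3 − 4.0825·q_1 − 0.3166·q_2 = (-2.1718, -2.4479, -2.2761, -2.1043, 0.9571).
‖u_3‖ = 4.6079, so q_3 = (-0.4713, -0.5312, -0.4939, -0.4567, 0.2077).
r_{14} = q_1·c_4 = -2.0412; r_{24} = q_2·c_4 = -0.9044; r_{34} = q_3·c_4 = -1.1676.
u_4 = c_4 + 2.0412·q_1 + 0.9044·q_2 + 1.1676·q_3 = (1.9405, -2.1264, -1.0737, -0.0209, -3.6348).

u_4 = (1.9405, -2.1264, -1.0737, -0.0209, -3.6348)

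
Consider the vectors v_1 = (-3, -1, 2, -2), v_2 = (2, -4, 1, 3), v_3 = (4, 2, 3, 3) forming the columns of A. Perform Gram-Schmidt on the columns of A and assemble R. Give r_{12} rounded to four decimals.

e_1 = v_1/‖v_1‖ = (-3, -1, 2, -2)/4.2426 = (-0.7071, -0.2357, 0.4714, -0.4714).
r_{12} = e_1·v_2 = -1.4142.

r_{12} = -1.4142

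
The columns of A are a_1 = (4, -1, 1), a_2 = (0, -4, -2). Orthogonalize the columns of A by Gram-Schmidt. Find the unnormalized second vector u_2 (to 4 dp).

a_1 = (4, -1, 1); ‖a_1‖ = 4.2426, so e_1 = (0.9428, -0.2357, 0.2357).
e_1·a_2 = 0.9428·0 + (-0.2357)·(-4) + 0.2357·(-2) = 0.4714.
u_2 = a_2 − 0.4714·e_1 = (-0.4444, -3.8889, -2.1111).

u_2 = (-0.4444, -3.8889, -2.1111)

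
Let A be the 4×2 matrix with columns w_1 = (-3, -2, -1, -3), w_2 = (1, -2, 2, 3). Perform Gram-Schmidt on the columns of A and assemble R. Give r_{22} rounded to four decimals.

q_1 = w_1/‖w_1‖ = (-3, -2, -1, -3)/4.7958 = (-0.6255, -0.4170, -0.2085, -0.6255).
r_{12} = q_1·w_2 = -2.0851.
u_2 = w_2 + 2.0851·q_1 = (-0.3043, -2.8696, 1.5652, 1.6957).
r_{22} = ‖u_2‖ = 3.6949.

r_{22} = 3.6949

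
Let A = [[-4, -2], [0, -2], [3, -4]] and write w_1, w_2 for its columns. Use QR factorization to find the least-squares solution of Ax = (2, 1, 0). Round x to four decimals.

w_1 = (-4, 0, 3); ‖w_1‖ = 5.0000, so q_1 = (-0.8000, 0.0000, 0.6000).
q_1·w_2 = (-0.8000)·(-2) + 0.0000·(-2) + 0.6000·(-4) = -0.8000.
u_2 = w_2 + 0.8000·q_1 = (-2.6400, -2.0000, -3.5200).
‖u_2‖ = 4.8332, so q_2 = (-0.5462, -0.4138, -0.7283).
Qᵀb = (-1.6000, -1.5062).
Back-substitute: x_2 = -1.5062/4.8332 = -0.3116.
x_1 = (-1.6000 + 0.8000·(-0.3116))/5.0000 = -0.3699.

x = (-0.3699, -0.3116)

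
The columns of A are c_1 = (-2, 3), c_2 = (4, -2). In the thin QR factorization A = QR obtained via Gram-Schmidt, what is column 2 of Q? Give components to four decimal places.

c_1 = (-2, 3); ‖c_1‖ = 3.6056, so q_1 = (-0.5547, 0.8321).
q_1·c_2 = (-0.5547)·4 + 0.8321·(-2) = -3.8829.
u_2 = c_2 + 3.8829·q_1 = (1.8462, 1.2308).
‖u_2‖ = 2.2188, so q_2 = (0.8321, 0.5547).

q_2 = (0.8321, 0.5547)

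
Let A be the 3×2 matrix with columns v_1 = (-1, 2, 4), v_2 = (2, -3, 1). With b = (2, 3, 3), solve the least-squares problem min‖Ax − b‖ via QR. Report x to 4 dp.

q_1 = v_1/‖v_1‖ = (-1, 2, 4)/4.5826 = (-0.2182, 0.4364, 0.8729).
r_{12} = q_1·v_2 = -0.8729.
u_2 = v_2 + 0.8729·q_1 = (1.8095, -2.6190, 1.7619).
‖u_2‖ = 3.6384, so q_2 = (0.4973, -0.7198, 0.4843).
Qᵀb = (3.4915, 0.2879).
Back-substitute: x_2 = 0.2879/3.6384 = 0.0791.
x_1 = (3.4915 + 0.8729·0.0791)/4.5826 = 0.7770.

x = (0.7770, 0.0791)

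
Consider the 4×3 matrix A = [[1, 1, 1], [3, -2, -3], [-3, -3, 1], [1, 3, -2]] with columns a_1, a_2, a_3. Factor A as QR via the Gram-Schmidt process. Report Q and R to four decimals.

a_1 = (1, 3, -3, 1); ‖a_1‖ = 4.4721, so q_1 = (0.2236, 0.6708, -0.6708, 0.2236).
q_1·a_2 = 0.2236·1 + 0.6708·(-2) + (-0.6708)·(-3) + 0.2236·3 = 1.5652.
u_2 = a_2 − 1.5652·q_1 = (0.6500, -3.0500, -1.9500, 2.6500).
‖u_2‖ = 4.5332, so q_2 = (0.1434, -0.6728, -0.4302, 0.5846).
q_1·a_3 = 0.2236·1 + 0.6708·(-3) + (-0.6708)·1 + 0.2236·(-2) = -2.9069; q_2·a_3 = 0.1434·1 + (-0.6728)·(-3) + (-0.4302)·1 + 0.5846·(-2) = 0.5625.
u_3 = a_3 + 2.9069·q_1 − 0.5625·q_2 = (1.5693, -0.6715, -0.7080, -1.6788).
‖u_3‖ = 2.4967, so q_3 = (0.6286, -0.2690, -0.2836, -0.6724).

Q = [[0.2236, 0.1434, 0.6286], [0.6708, -0.6728, -0.2690], [-0.6708, -0.4302, -0.2836], [0.2236, 0.5846, -0.6724]], R = [[4.4721, 1.5652, -2.9069], [0.0000, 4.5332, 0.5625], [0.0000, 0.0000, 2.4967]]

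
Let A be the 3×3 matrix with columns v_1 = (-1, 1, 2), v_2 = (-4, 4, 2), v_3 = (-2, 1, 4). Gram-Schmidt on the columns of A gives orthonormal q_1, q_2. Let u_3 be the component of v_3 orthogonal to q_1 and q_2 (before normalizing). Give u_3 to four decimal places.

v_1 = (-1, 1, 2); ‖v_1‖ = 2.4495, so q_1 = (-0.4082, 0.4082, 0.8165).
q_1·v_2 = (-0.4082)·(-4) + 0.4082·4 + 0.8165·2 = 4.8990.
u_2 = v_2 − 4.8990·q_1 = (-2.0000, 2.0000, -2.0000).
‖u_2‖ = 3.4641, so q_2 = (-0.5774, 0.5774, -0.5774).
q_1·v_3 = (-0.4082)·(-2) + 0.4082·1 + 0.8165·4 = 4.4907; q_2·v_3 = (-0.5774)·(-2) + 0.5774·1 + (-0.5774)·4 = -0.5774.
u_3 = v_3 − 4.4907·q_1 + 0.5774·q_2 = (-0.5000, -0.5000, 0.0000).

u_3 = (-0.5000, -0.5000, 0.0000)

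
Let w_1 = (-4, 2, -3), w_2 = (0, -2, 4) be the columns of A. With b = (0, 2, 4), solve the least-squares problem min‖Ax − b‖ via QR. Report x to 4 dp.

x = (0.0988, 0.6790)

w_1 = (-4, 2, -3); ‖w_1‖ = 5.3852, so q_1 = (-0.7428, 0.3714, -0.5571).
q_1·w_2 = (-0.7428)·0 + 0.3714·(-2) + (-0.5571)·4 = -2.9711.
u_2 = w_2 + 2.9711·q_1 = (-2.2069, -0.8966, 2.3448).
‖u_2‖ = 3.3425, so q_2 = (-0.6603, -0.2682, 0.7015).
Qᵀb = (-1.4856, 2.2696).
Back-substitute: x_2 = 2.2696/3.3425 = 0.6790.
x_1 = (-1.4856 + 2.9711·0.6790)/5.3852 = 0.0988.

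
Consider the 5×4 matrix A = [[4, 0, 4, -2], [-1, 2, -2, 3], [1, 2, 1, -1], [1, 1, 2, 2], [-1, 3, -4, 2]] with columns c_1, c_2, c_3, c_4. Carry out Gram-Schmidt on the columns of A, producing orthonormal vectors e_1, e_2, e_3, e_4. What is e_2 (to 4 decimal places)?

e_2 = (0.0948, 0.4503, 0.4977, 0.2607, 0.6874)

c_1 = (4, -1, 1, 1, -1); ‖c_1‖ = 4.4721, so e_1 = (0.8944, -0.2236, 0.2236, 0.2236, -0.2236).
e_1·c_2 = 0.8944·0 + (-0.2236)·2 + 0.2236·2 + 0.2236·1 + (-0.2236)·3 = -0.4472.
u_2 = c_2 + 0.4472·e_1 = (0.4000, 1.9000, 2.1000, 1.1000, 2.9000).
‖u_2‖ = 4.2190, so e_2 = (0.0948, 0.4503, 0.4977, 0.2607, 0.6874).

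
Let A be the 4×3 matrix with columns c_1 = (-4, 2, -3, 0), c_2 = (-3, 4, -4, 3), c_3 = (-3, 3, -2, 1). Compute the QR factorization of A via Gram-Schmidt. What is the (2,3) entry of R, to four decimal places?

r_{23} = 1.4395

c_1 = (-4, 2, -3, 0); ‖c_1‖ = 5.3852, so q_1 = (-0.7428, 0.3714, -0.5571, 0.0000).
q_1·c_2 = (-0.7428)·(-3) + 0.3714·4 + (-0.5571)·(-4) + 0.0000·3 = 5.9423.
u_2 = c_2 − 5.9423·q_1 = (1.4138, 1.7931, -0.6897, 3.0000).
‖u_2‖ = 3.8327, so q_2 = (0.3689, 0.4678, -0.1799, 0.7827).
r_{23} = q_2·c_3 = 1.4395.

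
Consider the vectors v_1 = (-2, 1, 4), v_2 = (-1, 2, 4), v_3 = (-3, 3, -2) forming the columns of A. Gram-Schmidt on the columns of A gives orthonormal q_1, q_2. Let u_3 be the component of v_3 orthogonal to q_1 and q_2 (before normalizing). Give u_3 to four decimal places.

u_3 = (-2.9268, 2.9268, -2.1951)

v_1 = (-2, 1, 4); ‖v_1‖ = 4.5826, so q_1 = (-0.4364, 0.2182, 0.8729).
q_1·v_2 = (-0.4364)·(-1) + 0.2182·2 + 0.8729·4 = 4.3644.
u_2 = v_2 − 4.3644·q_1 = (0.9048, 1.0476, 0.1905).
‖u_2‖ = 1.3973, so q_2 = (0.6475, 0.7498, 0.1363).
q_1·v_3 = (-0.4364)·(-3) + 0.2182·3 + 0.8729·(-2) = 0.2182; q_2·v_3 = 0.6475·(-3) + 0.7498·3 + 0.1363·(-2) = 0.0341.
u_3 = v_3 − 0.2182·q_1 − 0.0341·q_2 = (-2.9268, 2.9268, -2.1951).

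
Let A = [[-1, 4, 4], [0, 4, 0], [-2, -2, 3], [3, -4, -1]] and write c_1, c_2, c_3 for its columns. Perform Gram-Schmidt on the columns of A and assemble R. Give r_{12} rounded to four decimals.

c_1 = (-1, 0, -2, 3); ‖c_1‖ = 3.7417, so q_1 = (-0.2673, 0.0000, -0.5345, 0.8018).
r_{12} = q_1·c_2 = -3.2071.

r_{12} = -3.2071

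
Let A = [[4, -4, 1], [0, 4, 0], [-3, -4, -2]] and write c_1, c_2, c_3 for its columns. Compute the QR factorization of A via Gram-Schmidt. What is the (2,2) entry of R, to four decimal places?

r_{22} = 6.8819

c_1 = (4, 0, -3); ‖c_1‖ = 5.0000, so q_1 = (0.8000, 0.0000, -0.6000).
q_1·c_2 = 0.8000·(-4) + 0.0000·4 + (-0.6000)·(-4) = -0.8000.
u_2 = c_2 + 0.8000·q_1 = (-3.3600, 4.0000, -4.4800).
r_{22} = ‖u_2‖ = 6.8819.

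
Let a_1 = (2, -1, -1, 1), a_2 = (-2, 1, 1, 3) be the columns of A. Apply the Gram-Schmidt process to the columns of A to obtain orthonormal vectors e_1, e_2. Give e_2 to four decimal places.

e_2 = (-0.3086, 0.1543, 0.1543, 0.9258)

e_1 = a_1/‖a_1‖ = (2, -1, -1, 1)/2.6458 = (0.7559, -0.3780, -0.3780, 0.3780).
r_{12} = e_1·a_2 = -1.1339.
u_2 = a_2 + 1.1339·e_1 = (-1.1429, 0.5714, 0.5714, 3.4286).
‖u_2‖ = 3.7033, so e_2 = (-0.3086, 0.1543, 0.1543, 0.9258).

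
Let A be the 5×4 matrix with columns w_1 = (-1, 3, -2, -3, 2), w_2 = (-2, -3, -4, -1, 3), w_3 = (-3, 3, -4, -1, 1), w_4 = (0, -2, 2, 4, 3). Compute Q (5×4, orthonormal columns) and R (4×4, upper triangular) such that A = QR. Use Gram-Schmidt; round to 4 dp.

w_1 = (-1, 3, -2, -3, 2); ‖w_1‖ = 5.1962, so q_1 = (-0.1925, 0.5774, -0.3849, -0.5774, 0.3849).
q_1·w_2 = (-0.1925)·(-2) + 0.5774·(-3) + (-0.3849)·(-4) + (-0.5774)·(-1) + 0.3849·3 = 1.9245.
u_2 = w_2 − 1.9245·q_1 = (-1.6296, -4.1111, -3.2593, 0.1111, 2.2593).
‖u_2‖ = 5.9411, so q_2 = (-0.2743, -0.6920, -0.5486, 0.0187, 0.3803).
q_1·w_3 = (-0.1925)·(-3) + 0.5774·3 + (-0.3849)·(-4) + (-0.5774)·(-1) + 0.3849·1 = 4.8113; q_2·w_3 = (-0.2743)·(-3) + (-0.6920)·3 + (-0.5486)·(-4) + 0.0187·(-1) + 0.3803·1 = 1.3029.
u_3 = w_3 − 4.8113·q_1 − 1.3029·q_2 = (-1.7167, 1.1238, -1.4334, 1.7534, -1.3473).
‖u_3‖ = 3.3398, so q_3 = (-0.5140, 0.3365, -0.4292, 0.5250, -0.4034).
q_1·w_4 = (-0.1925)·0 + 0.5774·(-2) + (-0.3849)·2 + (-0.5774)·4 + 0.3849·3 = -3.0792; q_2·w_4 = (-0.2743)·0 + (-0.6920)·(-2) + (-0.5486)·2 + 0.0187·4 + 0.3803·3 = 1.5024; q_3·w_4 = (-0.5140)·0 + 0.3365·(-2) + (-0.4292)·2 + 0.5250·4 + (-0.4034)·3 = -0.6416.
u_4 = w_4 + 3.0792·q_1 − 1.5024·q_2 + 0.6416·q_3 = (-0.5103, 1.0333, 1.3637, 2.5310, 3.3550).
‖u_4‖ = 4.5661, so q_4 = (-0.1117, 0.2263, 0.2987, 0.5543, 0.7348).

Q = [[-0.1925, -0.2743, -0.5140, -0.1117], [0.5774, -0.6920, 0.3365, 0.2263], [-0.3849, -0.5486, -0.4292, 0.2987], [-0.5774, 0.0187, 0.5250, 0.5543], [0.3849, 0.3803, -0.4034, 0.7348]], R = [[5.1962, 1.9245, 4.8113, -3.0792], [0.0000, 5.9411, 1.3029, 1.5024], [0.0000, 0.0000, 3.3398, -0.6416], [0.0000, 0.0000, 0.0000, 4.5661]]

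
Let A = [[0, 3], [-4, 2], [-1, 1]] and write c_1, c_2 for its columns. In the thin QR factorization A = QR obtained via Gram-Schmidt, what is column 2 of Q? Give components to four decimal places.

c_1 = (0, -4, -1); ‖c_1‖ = 4.1231, so q_1 = (0.0000, -0.9701, -0.2425).
q_1·c_2 = 0.0000·3 + (-0.9701)·2 + (-0.2425)·1 = -2.1828.
u_2 = c_2 + 2.1828·q_1 = (3.0000, -0.1176, 0.4706).
‖u_2‖ = 3.0390, so q_2 = (0.9872, -0.0387, 0.1549).

q_2 = (0.9872, -0.0387, 0.1549)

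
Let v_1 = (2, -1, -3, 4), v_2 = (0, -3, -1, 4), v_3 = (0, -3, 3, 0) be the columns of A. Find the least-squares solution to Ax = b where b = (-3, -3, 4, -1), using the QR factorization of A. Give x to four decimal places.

v_1 = (2, -1, -3, 4); ‖v_1‖ = 5.4772, so q_1 = (0.3651, -0.1826, -0.5477, 0.7303).
q_1·v_2 = 0.3651·0 + (-0.1826)·(-3) + (-0.5477)·(-1) + 0.7303·4 = 4.0166.
u_2 = v_2 − 4.0166·q_1 = (-1.4667, -2.2667, 1.2000, 1.0667).
‖u_2‖ = 3.1411, so q_2 = (-0.4669, -0.7216, 0.3820, 0.3396).
q_1·v_3 = 0.3651·0 + (-0.1826)·(-3) + (-0.5477)·3 + 0.7303·0 = -1.0954; q_2·v_3 = (-0.4669)·0 + (-0.7216)·(-3) + 0.3820·3 + 0.3396·0 = 3.3109.
u_3 = v_3 + 1.0954·q_1 − 3.3109·q_2 = (1.9459, -0.8108, 1.1351, -0.3243).
‖u_3‖ = 2.4162, so q_3 = (0.8054, -0.3356, 0.4698, -0.1342).
Qᵀb = (-3.4689, 4.7541, 0.6040).
Back-substitute: x_3 = 0.6040/2.4162 = 0.2500.
x_2 = (4.7541 − 3.3109·0.2500)/3.1411 = 1.2500.
x_1 = (-3.4689 − 4.0166·1.2500 + 1.0954·0.2500)/5.4772 = -1.5000.

x = (-1.5000, 1.2500, 0.2500)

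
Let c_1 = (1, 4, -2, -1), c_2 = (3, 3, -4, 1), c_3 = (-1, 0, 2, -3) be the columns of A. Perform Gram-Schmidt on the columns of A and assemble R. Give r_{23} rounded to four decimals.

q_1 = c_1/‖c_1‖ = (1, 4, -2, -1)/4.6904 = (0.2132, 0.8528, -0.4264, -0.2132).
r_{12} = q_1·c_2 = 4.6904.
u_2 = c_2 − 4.6904·q_1 = (2.0000, -1.0000, -2.0000, 2.0000).
‖u_2‖ = 3.6056, so q_2 = (0.5547, -0.2774, -0.5547, 0.5547).
r_{23} = q_2·c_3 = -3.3282.

r_{23} = -3.3282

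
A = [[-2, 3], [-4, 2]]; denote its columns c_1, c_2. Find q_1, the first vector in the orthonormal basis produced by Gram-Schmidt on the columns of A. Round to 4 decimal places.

q_1 = (-0.4472, -0.8944)

q_1 = c_1/‖c_1‖ = (-2, -4)/4.4721 = (-0.4472, -0.8944).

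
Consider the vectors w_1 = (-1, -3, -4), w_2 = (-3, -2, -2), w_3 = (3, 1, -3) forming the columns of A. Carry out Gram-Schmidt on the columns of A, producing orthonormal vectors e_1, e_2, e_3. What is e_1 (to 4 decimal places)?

e_1 = w_1/‖w_1‖ = (-1, -3, -4)/5.0990 = (-0.1961, -0.5883, -0.7845).

e_1 = (-0.1961, -0.5883, -0.7845)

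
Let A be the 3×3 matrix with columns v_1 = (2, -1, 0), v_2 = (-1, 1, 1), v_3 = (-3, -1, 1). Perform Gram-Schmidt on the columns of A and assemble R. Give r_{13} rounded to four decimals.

r_{13} = -2.2361

v_1 = (2, -1, 0); ‖v_1‖ = 2.2361, so q_1 = (0.8944, -0.4472, 0.0000).
r_{13} = q_1·v_3 = -2.2361.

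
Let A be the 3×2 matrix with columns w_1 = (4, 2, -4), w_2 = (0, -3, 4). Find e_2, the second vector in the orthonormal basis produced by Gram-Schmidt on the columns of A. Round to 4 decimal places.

e_2 = (0.7191, -0.5230, 0.4576)

w_1 = (4, 2, -4); ‖w_1‖ = 6.0000, so e_1 = (0.6667, 0.3333, -0.6667).
e_1·w_2 = 0.6667·0 + 0.3333·(-3) + (-0.6667)·4 = -3.6667.
u_2 = w_2 + 3.6667·e_1 = (2.4444, -1.7778, 1.5556).
‖u_2‖ = 3.3993, so e_2 = (0.7191, -0.5230, 0.4576).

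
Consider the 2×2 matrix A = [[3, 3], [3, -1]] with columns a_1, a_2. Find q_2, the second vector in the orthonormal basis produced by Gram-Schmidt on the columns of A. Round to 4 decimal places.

q_2 = (0.7071, -0.7071)

a_1 = (3, 3); ‖a_1‖ = 4.2426, so q_1 = (0.7071, 0.7071).
q_1·a_2 = 0.7071·3 + 0.7071·(-1) = 1.4142.
u_2 = a_2 − 1.4142·q_1 = (2.0000, -2.0000).
‖u_2‖ = 2.8284, so q_2 = (0.7071, -0.7071).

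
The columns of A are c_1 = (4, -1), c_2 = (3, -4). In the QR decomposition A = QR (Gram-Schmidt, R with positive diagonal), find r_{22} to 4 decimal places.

e_1 = c_1/‖c_1‖ = (4, -1)/4.1231 = (0.9701, -0.2425).
r_{12} = e_1·c_2 = 3.8806.
u_2 = c_2 − 3.8806·e_1 = (-0.7647, -3.0588).
r_{22} = ‖u_2‖ = 3.1530.

r_{22} = 3.1530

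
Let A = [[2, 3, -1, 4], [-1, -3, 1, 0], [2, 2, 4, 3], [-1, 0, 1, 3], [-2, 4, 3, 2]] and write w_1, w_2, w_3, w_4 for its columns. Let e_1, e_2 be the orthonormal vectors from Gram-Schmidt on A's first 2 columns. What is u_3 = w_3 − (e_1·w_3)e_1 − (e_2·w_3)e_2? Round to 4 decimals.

e_1 = w_1/‖w_1‖ = (2, -1, 2, -1, -2)/3.7417 = (0.5345, -0.2673, 0.5345, -0.2673, -0.5345).
r_{12} = e_1·w_2 = 1.3363.
u_2 = w_2 − 1.3363·e_1 = (2.2857, -2.6429, 1.2857, 0.3571, 4.7143).
‖u_2‖ = 6.0178, so e_2 = (0.3798, -0.4392, 0.2137, 0.0593, 0.7834).
r_{13} = e_1·w_3 = -0.5345; r_{23} = e_2·w_3 = 2.4451.
u_3 = w_3 + 0.5345·e_1 − 2.4451·e_2 = (-1.6430, 1.9310, 3.7633, 0.7120, 0.7988).

u_3 = (-1.6430, 1.9310, 3.7633, 0.7120, 0.7988)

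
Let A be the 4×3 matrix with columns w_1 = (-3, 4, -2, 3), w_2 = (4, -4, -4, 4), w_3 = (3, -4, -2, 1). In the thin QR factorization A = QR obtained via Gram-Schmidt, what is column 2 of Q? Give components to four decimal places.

e_2 = (0.4267, -0.4000, -0.5600, 0.5867)

w_1 = (-3, 4, -2, 3); ‖w_1‖ = 6.1644, so e_1 = (-0.4867, 0.6489, -0.3244, 0.4867).
e_1·w_2 = (-0.4867)·4 + 0.6489·(-4) + (-0.3244)·(-4) + 0.4867·4 = -1.2978.
u_2 = w_2 + 1.2978·e_1 = (3.3684, -3.1579, -4.4211, 4.6316).
‖u_2‖ = 7.8940, so e_2 = (0.4267, -0.4000, -0.5600, 0.5867).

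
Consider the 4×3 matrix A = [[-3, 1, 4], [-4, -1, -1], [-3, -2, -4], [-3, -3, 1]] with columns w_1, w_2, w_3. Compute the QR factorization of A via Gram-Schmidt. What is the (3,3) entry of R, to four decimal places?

w_1 = (-3, -4, -3, -3); ‖w_1‖ = 6.5574, so e_1 = (-0.4575, -0.6100, -0.4575, -0.4575).
e_1·w_2 = (-0.4575)·1 + (-0.6100)·(-1) + (-0.4575)·(-2) + (-0.4575)·(-3) = 2.4400.
u_2 = w_2 − 2.4400·e_1 = (2.1163, 0.4884, -0.8837, -1.8837).
‖u_2‖ = 3.0077, so e_2 = (0.7036, 0.1624, -0.2938, -0.6263).
e_1·w_3 = (-0.4575)·4 + (-0.6100)·(-1) + (-0.4575)·(-4) + (-0.4575)·1 = 0.1525; e_2·w_3 = 0.7036·4 + 0.1624·(-1) + (-0.2938)·(-4) + (-0.6263)·1 = 3.2010.
u_3 = w_3 − 0.1525·e_1 − 3.2010·e_2 = (1.8175, -1.4267, -2.9897, 3.0746).
r_{33} = ‖u_3‖ = 4.8714.

r_{33} = 4.8714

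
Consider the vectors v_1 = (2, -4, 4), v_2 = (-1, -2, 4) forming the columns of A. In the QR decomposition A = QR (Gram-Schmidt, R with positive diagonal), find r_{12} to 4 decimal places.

r_{12} = 3.6667

e_1 = v_1/‖v_1‖ = (2, -4, 4)/6.0000 = (0.3333, -0.6667, 0.6667).
r_{12} = e_1·v_2 = 3.6667.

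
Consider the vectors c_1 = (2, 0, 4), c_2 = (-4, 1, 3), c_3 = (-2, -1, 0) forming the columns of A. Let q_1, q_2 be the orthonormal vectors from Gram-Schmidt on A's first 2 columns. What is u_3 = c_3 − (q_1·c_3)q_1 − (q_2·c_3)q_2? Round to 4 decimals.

u_3 = (-0.2381, -1.3095, 0.1190)

c_1 = (2, 0, 4); ‖c_1‖ = 4.4721, so q_1 = (0.4472, 0.0000, 0.8944).
q_1·c_2 = 0.4472·(-4) + 0.0000·1 + 0.8944·3 = 0.8944.
u_2 = c_2 − 0.8944·q_1 = (-4.4000, 1.0000, 2.2000).
‖u_2‖ = 5.0200, so q_2 = (-0.8765, 0.1992, 0.4383).
q_1·c_3 = 0.4472·(-2) + 0.0000·(-1) + 0.8944·0 = -0.8944; q_2·c_3 = (-0.8765)·(-2) + 0.1992·(-1) + 0.4383·0 = 1.5538.
u_3 = c_3 + 0.8944·q_1 − 1.5538·q_2 = (-0.2381, -1.3095, 0.1190).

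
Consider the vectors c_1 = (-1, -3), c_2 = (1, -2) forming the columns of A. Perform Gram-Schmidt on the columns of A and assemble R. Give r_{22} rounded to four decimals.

e_1 = c_1/‖c_1‖ = (-1, -3)/3.1623 = (-0.3162, -0.9487).
r_{12} = e_1·c_2 = 1.5811.
u_2 = c_2 − 1.5811·e_1 = (1.5000, -0.5000).
r_{22} = ‖u_2‖ = 1.5811.

r_{22} = 1.5811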